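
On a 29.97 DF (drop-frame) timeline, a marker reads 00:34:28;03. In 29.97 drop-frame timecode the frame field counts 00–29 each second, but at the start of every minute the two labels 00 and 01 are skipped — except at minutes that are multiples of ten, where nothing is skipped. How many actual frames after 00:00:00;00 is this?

61981

Complete 10-minute blocks: 3, each 17982 frames → 53946.
Remaining 4 whole minutes in the current block: 1800 + 3 × 1798 = 7194 frames.
Within the current minute: 28 × 30 + 3 − 2 = 841 (labels ;00/;01 skipped at this minute). Total = 53946 + 7194 + 841 = 61981.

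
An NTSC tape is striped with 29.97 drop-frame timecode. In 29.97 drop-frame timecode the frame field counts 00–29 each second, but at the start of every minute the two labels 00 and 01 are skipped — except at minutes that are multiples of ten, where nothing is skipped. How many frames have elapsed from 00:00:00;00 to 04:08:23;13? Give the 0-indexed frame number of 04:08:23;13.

Complete 10-minute blocks: 24, each 17982 frames → 431568.
Remaining 8 whole minutes in the current block: 1800 + 7 × 1798 = 14386 frames.
Within the current minute: 23 × 30 + 13 − 2 = 701 (labels ;00/;01 skipped at this minute). Total = 431568 + 14386 + 701 = 446655.

446655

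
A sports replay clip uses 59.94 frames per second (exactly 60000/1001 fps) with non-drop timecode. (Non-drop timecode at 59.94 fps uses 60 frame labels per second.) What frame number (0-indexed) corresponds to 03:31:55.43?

frame 762943

Total seconds to the label: (3 × 3600 + 31 × 60 + 55) = 12715.
Frame index = 12715 × 60 + 43 = 762943.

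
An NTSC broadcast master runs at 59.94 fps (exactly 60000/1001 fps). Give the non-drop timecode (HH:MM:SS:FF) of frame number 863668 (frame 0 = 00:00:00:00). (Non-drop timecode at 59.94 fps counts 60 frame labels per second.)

863668 ÷ 60 = 14394 full seconds, remainder 28 frames.
14394 s = 3 h 59 min 54 s.
Timecode: 03:59:54:28.

03:59:54:28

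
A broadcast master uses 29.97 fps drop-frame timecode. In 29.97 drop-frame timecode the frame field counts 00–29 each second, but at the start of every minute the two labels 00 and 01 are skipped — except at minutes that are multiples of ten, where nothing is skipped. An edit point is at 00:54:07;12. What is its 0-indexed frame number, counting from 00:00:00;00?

Complete 10-minute blocks: 5, each 17982 frames → 89910.
Remaining 4 whole minutes in the current block: 1800 + 3 × 1798 = 7194 frames.
Within the current minute: 7 × 30 + 12 − 2 = 220 (labels ;00/;01 skipped at this minute). Total = 89910 + 7194 + 220 = 97324.

97324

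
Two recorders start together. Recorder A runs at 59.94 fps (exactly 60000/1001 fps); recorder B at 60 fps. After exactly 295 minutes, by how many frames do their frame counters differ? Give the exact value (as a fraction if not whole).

1062000/1001 frames

295 min = 17700 s.
A emits 60000/1001 × 17700 = 1062000000/1001 frames; B emits 60 × 17700 = 1062000.
Difference = 1062000/1001 frames (≈ 1060.9391); B is ahead of A.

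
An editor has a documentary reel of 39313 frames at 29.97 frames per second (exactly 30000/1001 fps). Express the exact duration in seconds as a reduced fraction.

39352313/30000 seconds

Running time = 39313 ÷ (30000/1001) = 39313 × 1001/30000 = 39352313/30000 s.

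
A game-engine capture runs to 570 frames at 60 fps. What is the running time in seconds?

9.5 seconds

Running time = 570 / (60) = 9.5 s.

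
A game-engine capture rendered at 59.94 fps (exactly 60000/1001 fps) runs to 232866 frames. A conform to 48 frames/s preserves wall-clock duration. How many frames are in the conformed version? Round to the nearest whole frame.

Frames at target rate = 232866 × (48) / (60000/1001) = 116549433/625 ≈ 186479.093.
Nearest whole frame: 186479.

186479 frames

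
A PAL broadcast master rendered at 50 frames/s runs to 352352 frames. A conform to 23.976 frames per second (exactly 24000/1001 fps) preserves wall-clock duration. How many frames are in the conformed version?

168960 frames

Target frames = source frames × (target rate / source rate) = 352352 × (24000/1001)/(50) = 352352 × 480/1001 = 168960.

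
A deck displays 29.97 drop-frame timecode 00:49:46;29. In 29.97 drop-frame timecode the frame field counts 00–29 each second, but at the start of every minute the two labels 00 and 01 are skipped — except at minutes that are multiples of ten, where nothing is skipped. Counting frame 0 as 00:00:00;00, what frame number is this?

89519

Complete 10-minute blocks: 4, each 17982 frames → 71928.
Remaining 9 whole minutes in the current block: 1800 + 8 × 1798 = 16184 frames.
Within the current minute: 46 × 30 + 29 − 2 = 1407 (labels ;00/;01 skipped at this minute). Total = 71928 + 16184 + 1407 = 89519.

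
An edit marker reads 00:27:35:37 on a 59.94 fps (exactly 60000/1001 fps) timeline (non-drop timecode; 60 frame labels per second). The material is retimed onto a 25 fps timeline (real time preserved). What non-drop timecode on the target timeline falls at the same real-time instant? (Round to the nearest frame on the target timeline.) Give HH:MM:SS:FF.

Source frame index: (0×3600 + 27×60 + 35) × 60 + 37 = 99337.
Real time: 99337 / (60000/1001) = 99436337/60000 s.
Target frame: (99436337/60000) × (25) = 99436337/2400 ≈ 41431.807 → 41432.
At 25 labels/s: frame 41432 → 00:27:37:07.

00:27:37:07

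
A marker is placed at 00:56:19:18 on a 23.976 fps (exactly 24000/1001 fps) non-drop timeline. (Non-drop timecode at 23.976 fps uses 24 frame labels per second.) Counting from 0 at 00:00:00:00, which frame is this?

Total seconds to the label: (0 × 3600 + 56 × 60 + 19) = 3379.
Frame index = 3379 × 24 + 18 = 81114.

frame 81114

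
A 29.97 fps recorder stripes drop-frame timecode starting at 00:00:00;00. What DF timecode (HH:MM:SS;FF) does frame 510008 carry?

04:43:37;08

Each 10-minute DF block holds 10 × 60 × 30 − 9 × 2 = 17982 frames. 510008 ÷ 17982 → 28 full blocks, remainder 6512.
Within the partial block the first minute is 1800 frames and each further minute 1798, so 3 further minute boundaries passed. Total skipped labels = 18 × 28 + 2 × 3 = 510.
Non-drop label index = 510008 + 510 = 510518; at 30 labels/s that is 04:43:37:08, i.e. DF 04:43:37;08.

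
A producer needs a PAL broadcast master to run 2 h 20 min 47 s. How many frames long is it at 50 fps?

2 h 20 min 47 s = 8447 s.
Frames = 8447 × 50 = 422350.

422350 frames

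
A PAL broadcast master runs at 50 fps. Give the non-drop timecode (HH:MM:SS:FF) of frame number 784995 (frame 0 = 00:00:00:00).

784995 ÷ 50 = 15699 full seconds, remainder 45 frames.
15699 s = 4 h 21 min 39 s.
Timecode: 04:21:39:45.

04:21:39:45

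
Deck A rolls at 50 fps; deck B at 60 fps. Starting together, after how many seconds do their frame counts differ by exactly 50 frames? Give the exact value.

5 seconds

The gap grows by |60 − 50| = 10 frames per second.
Time for a 50-frame gap: 50 ÷ (10) = 5 s.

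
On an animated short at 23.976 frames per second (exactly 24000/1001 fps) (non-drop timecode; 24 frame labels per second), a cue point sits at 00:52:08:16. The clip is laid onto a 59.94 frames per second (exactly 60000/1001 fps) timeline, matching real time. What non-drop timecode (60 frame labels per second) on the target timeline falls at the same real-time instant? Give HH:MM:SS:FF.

00:52:08:40

Source frame index: (0×3600 + 52×60 + 8) × 24 + 16 = 75088.
Real time: 75088 / (24000/1001) = 4697693/1500 s.
Target frame: (4697693/1500) × (60000/1001) = 187720.
At 60 labels/s: frame 187720 → 00:52:08:40.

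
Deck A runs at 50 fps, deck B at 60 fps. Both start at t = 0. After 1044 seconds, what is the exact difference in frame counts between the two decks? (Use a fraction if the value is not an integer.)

10440 frames

A emits 50 × 1044 = 52200 frames; B emits 60 × 1044 = 62640.
Difference = 10440 frames; B is ahead of A.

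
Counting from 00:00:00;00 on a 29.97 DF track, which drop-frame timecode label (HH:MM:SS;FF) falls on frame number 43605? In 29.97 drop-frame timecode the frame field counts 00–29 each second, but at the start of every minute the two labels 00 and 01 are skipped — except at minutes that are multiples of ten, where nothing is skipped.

Ten DF minutes hold 17982 frames, so frame 43605 lies in block 2 (frames 35964–53945) with 7641 frames into that block.
The block's first minute is 1800 frames and the rest 1798 each; 7641 frames reaches minute 4, so 2 × 18 + 4 × 2 = 44 labels have been skipped so far.
Adding those back, label number 43605 + 44 = 43649 at 30 labels/s is 1454 s + 29 f = 0 h 24 min 14 s frame 29, i.e. 00:24:14;29.

00:24:14;29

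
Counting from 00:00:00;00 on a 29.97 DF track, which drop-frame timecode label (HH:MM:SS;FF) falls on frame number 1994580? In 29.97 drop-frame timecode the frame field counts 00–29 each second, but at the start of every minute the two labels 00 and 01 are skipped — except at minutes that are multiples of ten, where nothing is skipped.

18:29:12;18

Each 10-minute DF block holds 10 × 60 × 30 − 9 × 2 = 17982 frames. 1994580 ÷ 17982 → 110 full blocks, remainder 16560.
Within the partial block the first minute is 1800 frames and each further minute 1798, so 9 further minute boundaries passed. Total skipped labels = 18 × 110 + 2 × 9 = 1998.
Non-drop label index = 1994580 + 1998 = 1996578; at 30 labels/s that is 18:29:12:18, i.e. DF 18:29:12;18.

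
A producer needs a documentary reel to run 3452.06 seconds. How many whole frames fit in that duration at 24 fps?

82849 frames

Frames = 3452.06 × 24 = 2071236/25 ≈ 82849.4400.
Complete frames: 82849.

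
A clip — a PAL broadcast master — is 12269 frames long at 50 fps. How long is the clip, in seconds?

245.38 seconds

Running time = 12269 / (50) = 245.38 s.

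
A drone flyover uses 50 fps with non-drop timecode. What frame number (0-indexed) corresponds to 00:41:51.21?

frame 125571

Total seconds to the label: (0 × 3600 + 41 × 60 + 51) = 2511.
Frame index = 2511 × 50 + 21 = 125571.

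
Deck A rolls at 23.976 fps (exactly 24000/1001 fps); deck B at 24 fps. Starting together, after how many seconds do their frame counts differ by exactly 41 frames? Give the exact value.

41041/24 seconds

The gap grows by |24 − 24000/1001| = 24/1001 frames per second.
Time for a 41-frame gap: 41 ÷ (24/1001) = 41041/24 s.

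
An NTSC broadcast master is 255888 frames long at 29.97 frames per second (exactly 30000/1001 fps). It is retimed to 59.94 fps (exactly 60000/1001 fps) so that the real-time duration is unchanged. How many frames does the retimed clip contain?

511776 frames

Target frames = source frames × (target rate / source rate) = 255888 × (60000/1001)/(30000/1001) = 255888 × 2 = 511776.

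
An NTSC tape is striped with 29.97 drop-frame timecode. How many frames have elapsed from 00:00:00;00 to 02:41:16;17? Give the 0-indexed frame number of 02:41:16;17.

290007

Complete 10-minute blocks: 16, each 17982 frames → 287712.
Remaining 1 whole minute in the current block: 1800 + 0 × 1798 = 1800 frames.
Within the current minute: 16 × 30 + 17 − 2 = 495 (labels ;00/;01 skipped at this minute). Total = 287712 + 1800 + 495 = 290007.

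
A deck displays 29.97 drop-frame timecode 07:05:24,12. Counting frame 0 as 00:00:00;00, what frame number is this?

As if non-drop at 30 labels/s: (7 × 3600 + 5 × 60 + 24) × 30 + 12 = 765732.
Minute boundaries passed: 425; those not divisible by 10: 425 − 42 = 383; dropped labels = 2 × 383 = 766.
Actual frame index = 765732 − 766 = 764966.

764966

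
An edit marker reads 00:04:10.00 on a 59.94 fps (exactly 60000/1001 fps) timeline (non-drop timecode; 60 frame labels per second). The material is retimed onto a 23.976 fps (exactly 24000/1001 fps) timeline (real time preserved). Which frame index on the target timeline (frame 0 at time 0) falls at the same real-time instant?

Source frame index: (0×3600 + 4×60 + 10) × 60 + 0 = 15000.
Real time: 15000 / (60000/1001) = 1001/4 s.
Target frame: (1001/4) × (24000/1001) = 6000.

frame 6000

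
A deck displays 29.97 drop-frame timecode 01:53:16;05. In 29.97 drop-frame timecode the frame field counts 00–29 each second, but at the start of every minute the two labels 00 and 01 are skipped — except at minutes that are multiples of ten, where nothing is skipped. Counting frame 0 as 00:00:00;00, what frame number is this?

As if non-drop at 30 labels/s: (1 × 3600 + 53 × 60 + 16) × 30 + 5 = 203885.
Minute boundaries passed: 113; those not divisible by 10: 113 − 11 = 102; dropped labels = 2 × 102 = 204.
Actual frame index = 203885 − 204 = 203681.

203681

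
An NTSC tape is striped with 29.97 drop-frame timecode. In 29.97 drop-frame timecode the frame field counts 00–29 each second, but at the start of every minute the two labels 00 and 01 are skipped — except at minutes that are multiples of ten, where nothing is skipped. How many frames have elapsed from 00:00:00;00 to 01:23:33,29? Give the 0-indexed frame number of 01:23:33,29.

150269

As if non-drop at 30 labels/s: (1 × 3600 + 23 × 60 + 33) × 30 + 29 = 150419.
Minute boundaries passed: 83; those not divisible by 10: 83 − 8 = 75; dropped labels = 2 × 75 = 150.
Actual frame index = 150419 − 150 = 150269.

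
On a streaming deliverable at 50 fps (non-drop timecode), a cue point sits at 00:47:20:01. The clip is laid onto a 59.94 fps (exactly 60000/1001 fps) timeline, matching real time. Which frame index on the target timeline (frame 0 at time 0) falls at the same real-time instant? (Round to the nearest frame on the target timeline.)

Source frame index: (0×3600 + 47×60 + 20) × 50 + 1 = 142001.
Real time: 142001 / (50) = 142001/50 s.
Target frame: (142001/50) × (60000/1001) = 170401200/1001 ≈ 170230.969 → 170231.

frame 170231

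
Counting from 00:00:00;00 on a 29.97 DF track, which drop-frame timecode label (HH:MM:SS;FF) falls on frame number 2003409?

18:34:07;05

Each 10-minute DF block holds 10 × 60 × 30 − 9 × 2 = 17982 frames. 2003409 ÷ 17982 → 111 full blocks, remainder 7407.
Within the partial block the first minute is 1800 frames and each further minute 1798, so 4 further minute boundaries passed. Total skipped labels = 18 × 111 + 2 × 4 = 2006.
Non-drop label index = 2003409 + 2006 = 2005415; at 30 labels/s that is 18:34:07:05, i.e. DF 18:34:07;05.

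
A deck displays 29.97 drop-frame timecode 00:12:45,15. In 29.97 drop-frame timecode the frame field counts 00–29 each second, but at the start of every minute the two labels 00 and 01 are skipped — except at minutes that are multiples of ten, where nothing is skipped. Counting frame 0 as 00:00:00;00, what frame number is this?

Complete 10-minute blocks: 1, each 17982 frames → 17982.
Remaining 2 whole minutes in the current block: 1800 + 1 × 1798 = 3598 frames.
Within the current minute: 45 × 30 + 15 − 2 = 1363 (labels ;00/;01 skipped at this minute). Total = 17982 + 3598 + 1363 = 22943.

22943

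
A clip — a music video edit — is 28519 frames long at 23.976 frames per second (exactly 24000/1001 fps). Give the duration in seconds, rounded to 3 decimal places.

1189.480 seconds

Running time = 28519 × 1001/24000 = 28547519/24000 s ≈ 1189.480 s.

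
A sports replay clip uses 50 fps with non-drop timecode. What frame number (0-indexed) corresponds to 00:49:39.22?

Total seconds to the label: (0 × 3600 + 49 × 60 + 39) = 2979.
Frame index = 2979 × 50 + 22 = 148972.

148972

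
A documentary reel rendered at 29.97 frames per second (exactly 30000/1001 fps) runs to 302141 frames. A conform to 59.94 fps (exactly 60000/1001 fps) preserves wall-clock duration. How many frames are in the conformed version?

604282 frames

Frames at target rate = 302141 × (60000/1001) / (30000/1001) = 604282.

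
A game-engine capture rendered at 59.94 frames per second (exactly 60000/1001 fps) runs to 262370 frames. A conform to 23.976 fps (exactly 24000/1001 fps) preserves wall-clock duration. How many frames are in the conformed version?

Frames at target rate = 262370 × (24000/1001) / (60000/1001) = 104948.

104948 frames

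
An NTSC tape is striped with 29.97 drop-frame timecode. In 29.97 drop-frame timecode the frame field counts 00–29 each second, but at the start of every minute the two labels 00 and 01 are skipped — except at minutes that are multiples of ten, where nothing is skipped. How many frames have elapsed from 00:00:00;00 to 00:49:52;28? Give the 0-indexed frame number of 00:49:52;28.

89698

Complete 10-minute blocks: 4, each 17982 frames → 71928.
Remaining 9 whole minutes in the current block: 1800 + 8 × 1798 = 16184 frames.
Within the current minute: 52 × 30 + 28 − 2 = 1586 (labels ;00/;01 skipped at this minute). Total = 71928 + 16184 + 1586 = 89698.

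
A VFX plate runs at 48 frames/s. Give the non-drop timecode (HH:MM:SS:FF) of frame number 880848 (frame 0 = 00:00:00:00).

05:05:51:00

880848 ÷ 48 = 18351 full seconds, remainder 0 frames.
18351 s = 5 h 5 min 51 s.
Timecode: 05:05:51:00.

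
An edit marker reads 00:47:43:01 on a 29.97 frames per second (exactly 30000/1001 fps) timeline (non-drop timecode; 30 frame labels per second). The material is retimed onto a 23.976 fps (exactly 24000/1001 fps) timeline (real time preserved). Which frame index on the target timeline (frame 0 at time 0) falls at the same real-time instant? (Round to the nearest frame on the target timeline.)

frame 68713

Source frame index: (0×3600 + 47×60 + 43) × 30 + 1 = 85891.
Real time: 85891 / (30000/1001) = 85976891/30000 s.
Target frame: (85976891/30000) × (24000/1001) = 343564/5 ≈ 68712.800 → 68713.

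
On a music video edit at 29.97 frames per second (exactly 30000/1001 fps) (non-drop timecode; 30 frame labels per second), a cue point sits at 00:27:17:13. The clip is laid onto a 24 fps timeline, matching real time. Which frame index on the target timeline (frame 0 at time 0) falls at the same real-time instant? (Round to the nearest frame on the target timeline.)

Source frame index: (0×3600 + 27×60 + 17) × 30 + 13 = 49123.
Real time: 49123 / (30000/1001) = 49172123/30000 s.
Target frame: (49172123/30000) × (24) = 49172123/1250 ≈ 39337.698 → 39338.

frame 39338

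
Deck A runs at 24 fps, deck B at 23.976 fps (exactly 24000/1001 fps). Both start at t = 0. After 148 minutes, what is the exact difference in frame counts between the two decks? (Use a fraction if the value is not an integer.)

213120/1001 frames

148 min = 8880 s.
A emits 24 × 8880 = 213120 frames; B emits 24000/1001 × 8880 = 213120000/1001.
Difference = 213120/1001 frames (≈ 212.9071); B is behind A.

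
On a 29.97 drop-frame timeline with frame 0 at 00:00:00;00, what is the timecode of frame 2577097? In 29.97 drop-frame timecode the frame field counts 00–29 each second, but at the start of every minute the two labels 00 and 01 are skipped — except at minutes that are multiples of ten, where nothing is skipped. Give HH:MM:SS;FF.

Each 10-minute DF block holds 10 × 60 × 30 − 9 × 2 = 17982 frames. 2577097 ÷ 17982 → 143 full blocks, remainder 5671.
Within the partial block the first minute is 1800 frames and each further minute 1798, so 3 further minute boundaries passed. Total skipped labels = 18 × 143 + 2 × 3 = 2580.
Non-drop label index = 2577097 + 2580 = 2579677; at 30 labels/s that is 23:53:09:07, i.e. DF 23:53:09;07.

23:53:09;07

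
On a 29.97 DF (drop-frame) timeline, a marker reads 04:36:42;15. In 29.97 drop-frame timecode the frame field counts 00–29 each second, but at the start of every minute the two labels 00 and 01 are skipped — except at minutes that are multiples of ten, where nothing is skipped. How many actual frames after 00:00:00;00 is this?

497577

Complete 10-minute blocks: 27, each 17982 frames → 485514.
Remaining 6 whole minutes in the current block: 1800 + 5 × 1798 = 10790 frames.
Within the current minute: 42 × 30 + 15 − 2 = 1273 (labels ;00/;01 skipped at this minute). Total = 485514 + 10790 + 1273 = 497577.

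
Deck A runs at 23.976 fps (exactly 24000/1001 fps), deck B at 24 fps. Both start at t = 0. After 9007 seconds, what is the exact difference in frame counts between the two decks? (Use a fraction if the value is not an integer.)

A emits 24000/1001 × 9007 = 216168000/1001 frames; B emits 24 × 9007 = 216168.
Difference = 216168/1001 frames (≈ 215.9520); B is ahead of A.

216168/1001 frames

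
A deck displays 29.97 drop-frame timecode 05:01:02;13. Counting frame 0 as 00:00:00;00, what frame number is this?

541331

Complete 10-minute blocks: 30, each 17982 frames → 539460.
Remaining 1 whole minute in the current block: 1800 + 0 × 1798 = 1800 frames.
Within the current minute: 2 × 30 + 13 − 2 = 71 (labels ;00/;01 skipped at this minute). Total = 539460 + 1800 + 71 = 541331.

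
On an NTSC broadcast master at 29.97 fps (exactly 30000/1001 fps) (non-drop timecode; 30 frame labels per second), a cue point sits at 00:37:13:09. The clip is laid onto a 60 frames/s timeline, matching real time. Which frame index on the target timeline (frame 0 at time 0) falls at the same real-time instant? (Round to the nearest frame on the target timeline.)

frame 134132

Source frame index: (0×3600 + 37×60 + 13) × 30 + 9 = 66999.
Real time: 66999 / (30000/1001) = 22355333/10000 s.
Target frame: (22355333/10000) × (60) = 67065999/500 ≈ 134131.998 → 134132.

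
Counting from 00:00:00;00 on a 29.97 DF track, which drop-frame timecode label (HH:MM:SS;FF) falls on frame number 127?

00:00:04;07

Each 10-minute DF block holds 10 × 60 × 30 − 9 × 2 = 17982 frames. 127 ÷ 17982 → 0 full blocks, remainder 127.
Within the partial block the first minute is 1800 frames and each further minute 1798, so 0 further minute boundaries passed. Total skipped labels = 18 × 0 + 2 × 0 = 0.
Non-drop label index = 127 + 0 = 127; at 30 labels/s that is 00:00:04:07, i.e. DF 00:00:04;07.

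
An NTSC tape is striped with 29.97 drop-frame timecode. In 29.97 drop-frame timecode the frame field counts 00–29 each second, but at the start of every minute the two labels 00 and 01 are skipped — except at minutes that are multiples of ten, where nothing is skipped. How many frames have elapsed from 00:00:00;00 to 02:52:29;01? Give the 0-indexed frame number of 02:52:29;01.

Complete 10-minute blocks: 17, each 17982 frames → 305694.
Remaining 2 whole minutes in the current block: 1800 + 1 × 1798 = 3598 frames.
Within the current minute: 29 × 30 + 1 − 2 = 869 (labels ;00/;01 skipped at this minute). Total = 305694 + 3598 + 869 = 310161.

310161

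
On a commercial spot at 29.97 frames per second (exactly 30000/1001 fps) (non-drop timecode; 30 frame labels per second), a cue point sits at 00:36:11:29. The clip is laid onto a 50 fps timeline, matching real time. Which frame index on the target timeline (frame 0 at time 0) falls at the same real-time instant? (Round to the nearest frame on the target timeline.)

Source frame index: (0×3600 + 36×60 + 11) × 30 + 29 = 65159.
Real time: 65159 / (30000/1001) = 65224159/30000 s.
Target frame: (65224159/30000) × (50) = 65224159/600 ≈ 108706.932 → 108707.

frame 108707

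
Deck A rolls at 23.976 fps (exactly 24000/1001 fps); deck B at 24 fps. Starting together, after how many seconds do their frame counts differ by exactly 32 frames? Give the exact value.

4004/3 seconds

The gap grows by |24 − 24000/1001| = 24/1001 frames per second.
Time for a 32-frame gap: 32 ÷ (24/1001) = 4004/3 s.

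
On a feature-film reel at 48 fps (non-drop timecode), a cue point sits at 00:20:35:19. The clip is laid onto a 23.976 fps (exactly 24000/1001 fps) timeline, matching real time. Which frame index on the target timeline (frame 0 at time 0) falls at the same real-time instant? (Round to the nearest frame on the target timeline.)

frame 29620

Source frame index: (0×3600 + 20×60 + 35) × 48 + 19 = 59299.
Real time: 59299 / (48) = 59299/48 s.
Target frame: (59299/48) × (24000/1001) = 29649500/1001 ≈ 29619.880 → 29620.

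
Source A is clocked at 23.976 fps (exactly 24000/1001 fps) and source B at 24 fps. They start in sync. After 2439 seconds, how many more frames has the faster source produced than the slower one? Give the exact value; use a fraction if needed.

58536/1001 frames

A emits 24000/1001 × 2439 = 58536000/1001 frames; B emits 24 × 2439 = 58536.
Difference = 58536/1001 frames (≈ 58.4775); B is ahead of A.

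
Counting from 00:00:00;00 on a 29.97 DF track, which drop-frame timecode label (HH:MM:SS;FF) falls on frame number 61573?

00:34:14;15

Each 10-minute DF block holds 10 × 60 × 30 − 9 × 2 = 17982 frames. 61573 ÷ 17982 → 3 full blocks, remainder 7627.
Within the partial block the first minute is 1800 frames and each further minute 1798, so 4 further minute boundaries passed. Total skipped labels = 18 × 3 + 2 × 4 = 62.
Non-drop label index = 61573 + 62 = 61635; at 30 labels/s that is 00:34:14:15, i.e. DF 00:34:14;15.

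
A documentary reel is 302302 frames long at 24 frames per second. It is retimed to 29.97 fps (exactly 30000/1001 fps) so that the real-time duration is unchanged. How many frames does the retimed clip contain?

Target frames = source frames × (target rate / source rate) = 302302 × (30000/1001)/(24) = 302302 × 1250/1001 = 377500.

377500 frames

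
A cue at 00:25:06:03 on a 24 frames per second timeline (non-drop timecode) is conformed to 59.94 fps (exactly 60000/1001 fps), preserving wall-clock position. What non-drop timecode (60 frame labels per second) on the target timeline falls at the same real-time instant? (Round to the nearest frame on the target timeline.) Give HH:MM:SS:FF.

Source frame index: (0×3600 + 25×60 + 6) × 24 + 3 = 36147.
Real time: 36147 / (24) = 12049/8 s.
Target frame: (12049/8) × (60000/1001) = 90367500/1001 ≈ 90277.223 → 90277.
At 60 labels/s: frame 90277 → 00:25:04:37.

00:25:04:37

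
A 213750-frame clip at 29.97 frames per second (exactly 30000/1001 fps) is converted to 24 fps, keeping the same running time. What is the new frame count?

171171 frames

Target frames = source frames × (target rate / source rate) = 213750 × (24)/(30000/1001) = 213750 × 1001/1250 = 171171.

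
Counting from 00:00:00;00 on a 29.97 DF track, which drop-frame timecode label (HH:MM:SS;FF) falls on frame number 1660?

Ten DF minutes hold 17982 frames, so frame 1660 lies in block 0 (frames 0–17981) with 1660 frames into that block.
The block's first minute is 1800 frames and the rest 1798 each; 1660 frames reaches minute 0, so 0 × 18 + 0 × 2 = 0 labels have been skipped so far.
Adding those back, label number 1660 + 0 = 1660 at 30 labels/s is 55 s + 10 f = 0 h 0 min 55 s frame 10, i.e. 00:00:55;10.

00:00:55;10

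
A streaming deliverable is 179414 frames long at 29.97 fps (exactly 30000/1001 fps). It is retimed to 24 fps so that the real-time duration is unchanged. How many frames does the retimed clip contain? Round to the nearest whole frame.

143675 frames

Frames at target rate = 179414 × (24) / (30000/1001) = 89796707/625 ≈ 143674.731.
Nearest whole frame: 143675.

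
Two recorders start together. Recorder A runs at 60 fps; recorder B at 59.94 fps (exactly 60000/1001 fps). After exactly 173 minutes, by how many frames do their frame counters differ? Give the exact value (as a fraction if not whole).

173 min = 10380 s.
A emits 60 × 10380 = 622800 frames; B emits 60000/1001 × 10380 = 622800000/1001.
Difference = 622800/1001 frames (≈ 622.1778); B is behind A.

622800/1001 frames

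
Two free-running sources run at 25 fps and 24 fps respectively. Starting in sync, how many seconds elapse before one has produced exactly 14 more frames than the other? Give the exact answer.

14 seconds

The gap grows by |24 − 25| = 1 frame per second.
Time for a 14-frame gap: 14 ÷ (1) = 14 s.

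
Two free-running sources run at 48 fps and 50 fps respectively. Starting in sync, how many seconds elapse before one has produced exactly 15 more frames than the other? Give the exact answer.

7.5 seconds

The gap grows by |50 − 48| = 2 frames per second.
Time for a 15-frame gap: 15 ÷ (2) = 7.5 s.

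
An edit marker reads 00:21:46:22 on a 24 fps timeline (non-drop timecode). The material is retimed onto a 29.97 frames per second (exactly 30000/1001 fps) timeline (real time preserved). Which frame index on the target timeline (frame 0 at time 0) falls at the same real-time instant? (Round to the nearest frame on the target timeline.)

frame 39168

Source frame index: (0×3600 + 21×60 + 46) × 24 + 22 = 31366.
Real time: 31366 / (24) = 15683/12 s.
Target frame: (15683/12) × (30000/1001) = 39207500/1001 ≈ 39168.332 → 39168.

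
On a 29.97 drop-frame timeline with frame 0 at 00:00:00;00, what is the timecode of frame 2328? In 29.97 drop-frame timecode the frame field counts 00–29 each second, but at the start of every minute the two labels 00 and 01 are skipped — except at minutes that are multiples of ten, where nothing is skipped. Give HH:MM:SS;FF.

00:01:17;20

Ten DF minutes hold 17982 frames, so frame 2328 lies in block 0 (frames 0–17981) with 2328 frames into that block.
The block's first minute is 1800 frames and the rest 1798 each; 2328 frames reaches minute 1, so 0 × 18 + 1 × 2 = 2 labels have been skipped so far.
Adding those back, label number 2328 + 2 = 2330 at 30 labels/s is 77 s + 20 f = 0 h 1 min 17 s frame 20, i.e. 00:01:17;20.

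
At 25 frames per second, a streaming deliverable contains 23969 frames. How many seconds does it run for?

Running time = 23969 / (25) = 958.76 s.

958.76 seconds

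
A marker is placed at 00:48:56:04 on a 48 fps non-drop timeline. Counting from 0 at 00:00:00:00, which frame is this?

frame 140932

Total seconds to the label: (0 × 3600 + 48 × 60 + 56) = 2936.
Frame index = 2936 × 48 + 4 = 140932.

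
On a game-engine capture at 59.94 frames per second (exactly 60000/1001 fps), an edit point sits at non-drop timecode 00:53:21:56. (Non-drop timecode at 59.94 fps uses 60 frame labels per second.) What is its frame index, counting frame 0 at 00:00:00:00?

Total seconds to the label: (0 × 3600 + 53 × 60 + 21) = 3201.
Frame index = 3201 × 60 + 56 = 192116.

frame 192116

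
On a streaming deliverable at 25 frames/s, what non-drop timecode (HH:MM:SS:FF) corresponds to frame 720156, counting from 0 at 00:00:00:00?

08:00:06:06

720156 ÷ 25 = 28806 full seconds, remainder 6 frames.
28806 s = 8 h 0 min 6 s.
Timecode: 08:00:06:06.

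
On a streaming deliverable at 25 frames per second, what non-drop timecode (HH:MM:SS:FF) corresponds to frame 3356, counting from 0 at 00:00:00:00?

00:02:14:06

3356 ÷ 25 = 134 full seconds, remainder 6 frames.
134 s = 0 h 2 min 14 s.
Timecode: 00:02:14:06.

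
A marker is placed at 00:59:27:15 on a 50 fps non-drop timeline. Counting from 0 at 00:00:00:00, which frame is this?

Total seconds to the label: (0 × 3600 + 59 × 60 + 27) = 3567.
Frame index = 3567 × 50 + 15 = 178365.

178365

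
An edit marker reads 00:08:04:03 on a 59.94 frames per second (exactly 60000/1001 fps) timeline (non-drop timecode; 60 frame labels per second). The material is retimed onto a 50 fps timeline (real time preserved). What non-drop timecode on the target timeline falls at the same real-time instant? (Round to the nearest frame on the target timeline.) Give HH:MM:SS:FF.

Source frame index: (0×3600 + 8×60 + 4) × 60 + 3 = 29043.
Real time: 29043 / (60000/1001) = 9690681/20000 s.
Target frame: (9690681/20000) × (50) = 9690681/400 ≈ 24226.702 → 24227.
At 50 labels/s: frame 24227 → 00:08:04:27.

00:08:04:27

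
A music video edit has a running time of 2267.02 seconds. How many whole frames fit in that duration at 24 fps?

Frames = 2267.02 × 24 = 1360212/25 ≈ 54408.4800.
Complete frames: 54408.

54408 frames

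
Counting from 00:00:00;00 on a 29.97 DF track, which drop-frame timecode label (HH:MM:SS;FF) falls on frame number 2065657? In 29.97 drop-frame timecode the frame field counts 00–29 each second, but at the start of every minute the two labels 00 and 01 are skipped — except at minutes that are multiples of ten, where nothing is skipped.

Each 10-minute DF block holds 10 × 60 × 30 − 9 × 2 = 17982 frames. 2065657 ÷ 17982 → 114 full blocks, remainder 15709.
Within the partial block the first minute is 1800 frames and each further minute 1798, so 8 further minute boundaries passed. Total skipped labels = 18 × 114 + 2 × 8 = 2068.
Non-drop label index = 2065657 + 2068 = 2067725; at 30 labels/s that is 19:08:44:05, i.e. DF 19:08:44;05.

19:08:44;05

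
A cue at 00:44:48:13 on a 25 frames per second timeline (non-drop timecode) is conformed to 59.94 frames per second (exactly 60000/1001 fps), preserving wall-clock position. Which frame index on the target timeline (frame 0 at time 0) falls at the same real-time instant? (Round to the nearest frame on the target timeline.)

Source frame index: (0×3600 + 44×60 + 48) × 25 + 13 = 67213.
Real time: 67213 / (25) = 67213/25 s.
Target frame: (67213/25) × (60000/1001) = 161311200/1001 ≈ 161150.050 → 161150.

frame 161150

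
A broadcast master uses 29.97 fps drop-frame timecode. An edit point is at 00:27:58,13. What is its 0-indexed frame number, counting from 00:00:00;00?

As if non-drop at 30 labels/s: (0 × 3600 + 27 × 60 + 58) × 30 + 13 = 50353.
Minute boundaries passed: 27; those not divisible by 10: 27 − 2 = 25; dropped labels = 2 × 25 = 50.
Actual frame index = 50353 − 50 = 50303.

50303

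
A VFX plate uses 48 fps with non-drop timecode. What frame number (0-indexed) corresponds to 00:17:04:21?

Total seconds to the label: (0 × 3600 + 17 × 60 + 4) = 1024.
Frame index = 1024 × 48 + 21 = 49173.

frame 49173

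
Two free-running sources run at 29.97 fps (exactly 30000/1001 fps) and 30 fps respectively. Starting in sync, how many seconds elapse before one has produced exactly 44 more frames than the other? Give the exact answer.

The gap grows by |30 − 30000/1001| = 30/1001 frames per second.
Time for a 44-frame gap: 44 ÷ (30/1001) = 22022/15 s.

22022/15 seconds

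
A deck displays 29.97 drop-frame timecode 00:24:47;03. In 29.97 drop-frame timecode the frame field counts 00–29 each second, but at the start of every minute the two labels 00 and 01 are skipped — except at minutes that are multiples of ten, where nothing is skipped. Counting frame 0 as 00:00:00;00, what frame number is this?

44569

As if non-drop at 30 labels/s: (0 × 3600 + 24 × 60 + 47) × 30 + 3 = 44613.
Minute boundaries passed: 24; those not divisible by 10: 24 − 2 = 22; dropped labels = 2 × 22 = 44.
Actual frame index = 44613 − 44 = 44569.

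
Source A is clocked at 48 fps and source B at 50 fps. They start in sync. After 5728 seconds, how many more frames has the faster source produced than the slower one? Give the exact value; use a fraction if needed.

A emits 48 × 5728 = 274944 frames; B emits 50 × 5728 = 286400.
Difference = 11456 frames; B is ahead of A.

11456 frames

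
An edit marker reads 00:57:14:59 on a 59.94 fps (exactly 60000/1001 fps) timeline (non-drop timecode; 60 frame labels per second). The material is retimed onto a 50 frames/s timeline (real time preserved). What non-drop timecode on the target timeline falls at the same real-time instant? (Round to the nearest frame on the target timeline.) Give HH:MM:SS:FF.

00:57:18:21

Source frame index: (0×3600 + 57×60 + 14) × 60 + 59 = 206099.
Real time: 206099 / (60000/1001) = 206305099/60000 s.
Target frame: (206305099/60000) × (50) = 206305099/1200 ≈ 171920.916 → 171921.
At 50 labels/s: frame 171921 → 00:57:18:21.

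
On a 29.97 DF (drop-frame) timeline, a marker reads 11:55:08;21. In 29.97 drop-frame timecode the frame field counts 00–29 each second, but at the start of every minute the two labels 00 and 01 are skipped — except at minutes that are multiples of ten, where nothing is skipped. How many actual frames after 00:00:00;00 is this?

As if non-drop at 30 labels/s: (11 × 3600 + 55 × 60 + 8) × 30 + 21 = 1287261.
Minute boundaries passed: 715; those not divisible by 10: 715 − 71 = 644; dropped labels = 2 × 644 = 1288.
Actual frame index = 1287261 − 1288 = 1285973.

1285973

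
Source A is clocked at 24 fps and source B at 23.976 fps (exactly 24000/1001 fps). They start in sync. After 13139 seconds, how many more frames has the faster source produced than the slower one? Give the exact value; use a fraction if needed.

45048/143 frames

A emits 24 × 13139 = 315336 frames; B emits 24000/1001 × 13139 = 45048000/143.
Difference = 45048/143 frames (≈ 315.0210); B is behind A.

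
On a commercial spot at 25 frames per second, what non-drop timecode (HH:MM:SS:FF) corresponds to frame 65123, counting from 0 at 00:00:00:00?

65123 ÷ 25 = 2604 full seconds, remainder 23 frames.
2604 s = 0 h 43 min 24 s.
Timecode: 00:43:24:23.

00:43:24:23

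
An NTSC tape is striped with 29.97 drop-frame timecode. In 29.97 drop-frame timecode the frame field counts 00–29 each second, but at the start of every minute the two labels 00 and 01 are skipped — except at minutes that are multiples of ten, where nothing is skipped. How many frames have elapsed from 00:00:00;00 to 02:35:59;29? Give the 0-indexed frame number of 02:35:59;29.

280519

Complete 10-minute blocks: 15, each 17982 frames → 269730.
Remaining 5 whole minutes in the current block: 1800 + 4 × 1798 = 8992 frames.
Within the current minute: 59 × 30 + 29 − 2 = 1797 (labels ;00/;01 skipped at this minute). Total = 269730 + 8992 + 1797 = 280519.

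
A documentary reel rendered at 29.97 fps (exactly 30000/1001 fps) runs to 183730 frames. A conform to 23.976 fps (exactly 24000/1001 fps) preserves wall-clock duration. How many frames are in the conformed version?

146984 frames

Target frames = source frames × (target rate / source rate) = 183730 × (24000/1001)/(30000/1001) = 183730 × 4/5 = 146984.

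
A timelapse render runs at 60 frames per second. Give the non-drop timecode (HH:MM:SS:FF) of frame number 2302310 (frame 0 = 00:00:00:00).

2302310 ÷ 60 = 38371 full seconds, remainder 50 frames.
38371 s = 10 h 39 min 31 s.
Timecode: 10:39:31:50.

10:39:31:50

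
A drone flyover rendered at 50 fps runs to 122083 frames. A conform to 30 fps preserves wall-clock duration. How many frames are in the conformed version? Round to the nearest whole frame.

Frames at target rate = 122083 × (30) / (50) = 366249/5 ≈ 73249.800.
Nearest whole frame: 73250.

73250 frames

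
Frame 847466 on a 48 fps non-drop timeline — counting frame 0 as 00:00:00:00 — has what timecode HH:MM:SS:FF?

04:54:15:26

847466 ÷ 48 = 17655 full seconds, remainder 26 frames.
17655 s = 4 h 54 min 15 s.
Timecode: 04:54:15:26.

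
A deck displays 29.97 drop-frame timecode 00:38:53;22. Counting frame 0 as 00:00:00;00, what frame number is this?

69942

As if non-drop at 30 labels/s: (0 × 3600 + 38 × 60 + 53) × 30 + 22 = 70012.
Minute boundaries passed: 38; those not divisible by 10: 38 − 3 = 35; dropped labels = 2 × 35 = 70.
Actual frame index = 70012 − 70 = 69942.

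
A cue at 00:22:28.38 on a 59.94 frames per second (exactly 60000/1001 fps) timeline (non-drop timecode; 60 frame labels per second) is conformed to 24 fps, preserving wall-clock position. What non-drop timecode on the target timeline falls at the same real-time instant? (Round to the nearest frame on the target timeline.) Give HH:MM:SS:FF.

00:22:30:00

Source frame index: (0×3600 + 22×60 + 28) × 60 + 38 = 80918.
Real time: 80918 / (60000/1001) = 40499459/30000 s.
Target frame: (40499459/30000) × (24) = 40499459/1250 ≈ 32399.567 → 32400.
At 24 labels/s: frame 32400 → 00:22:30:00.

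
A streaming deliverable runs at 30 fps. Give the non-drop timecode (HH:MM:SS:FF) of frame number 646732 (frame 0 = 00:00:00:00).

05:59:17:22

646732 ÷ 30 = 21557 full seconds, remainder 22 frames.
21557 s = 5 h 59 min 17 s.
Timecode: 05:59:17:22.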